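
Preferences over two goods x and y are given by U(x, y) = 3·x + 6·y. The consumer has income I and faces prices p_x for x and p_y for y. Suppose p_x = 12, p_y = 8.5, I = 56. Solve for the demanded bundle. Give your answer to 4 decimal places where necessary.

x* = 0, y* = 6.5882

Perfect substitutes: compare marginal utility per dollar. 3/p_x vs 6/p_y → 0.25 vs 0.7059.
y gives more utility per dollar, so spend all income on y: y* = I/p_y, x* = 0.
Numerically: x* = 0, y* = 6.5882.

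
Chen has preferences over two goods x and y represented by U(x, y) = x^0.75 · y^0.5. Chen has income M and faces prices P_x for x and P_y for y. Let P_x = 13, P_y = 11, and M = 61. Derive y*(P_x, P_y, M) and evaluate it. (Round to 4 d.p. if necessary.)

The MRS is (3/2)·y/x. Set MRS = P_x/P_y.
Rearranging, P_y·y = (2/3)·P_x·x. Substituting into the budget gives P_x·x·(1 + (2/3)) = M.
Demand: x*(P_x,P_y,M) = 0.6·M/P_x and y* = 0.4·M/P_y.
At P_x=13, P_y=11, M=61: y* = 0.4·61/11 = 2.2182.

y* = 2.2182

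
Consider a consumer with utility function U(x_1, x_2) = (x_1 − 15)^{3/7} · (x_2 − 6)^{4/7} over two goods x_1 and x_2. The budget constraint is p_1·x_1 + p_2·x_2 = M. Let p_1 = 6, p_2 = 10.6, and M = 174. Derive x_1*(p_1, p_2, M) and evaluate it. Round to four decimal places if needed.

x_1* = 16.4571

This is Cobb-Douglas in (x_1−15, x_2−6): tangency gives 3/7·p_2·(x_2−6) = 4/7·p_1·(x_1−15).
Substituting into the budget: x_1* = 15 + 3/7·(M − 15·p_1 − 6·p_2)/p_1, and x_2* = 6 + 4/7·(…)/p_2.
Discretionary income = 174 − 15·6 − 6·10.6 = 20.4; x_1* = 15 + 3/7·20.4/6 = 16.4571.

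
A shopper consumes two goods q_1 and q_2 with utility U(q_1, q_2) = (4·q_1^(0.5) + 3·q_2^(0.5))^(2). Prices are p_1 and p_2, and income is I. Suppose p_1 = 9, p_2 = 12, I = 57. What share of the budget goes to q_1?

With the ratio pinned down, the budget gives q_1* = I/(p_1 + p_2·(q_2/q_1)) and q_2* = (q_2/q_1)·q_1*.
Numerically q_2/q_1 = 0.316406, so q_1* = 57/(9 + 12·0.316406) = 4.4542 and q_2* = 0.316406·4.4542 = 1.4093.
Expenditure on q_1: 9·4.4542 = 40.0879; share = 0.7033.

share on q_1 = 0.7033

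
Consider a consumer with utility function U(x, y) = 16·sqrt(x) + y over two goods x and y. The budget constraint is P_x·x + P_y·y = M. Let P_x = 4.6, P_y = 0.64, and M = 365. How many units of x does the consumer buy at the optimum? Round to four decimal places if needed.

MU_x = 8/√x, MU_y = 1. Tangency: 8/√x = P_x/P_y.
Solve: √x = 8·P_y/P_x, so x*(P_x,P_y) = (8·P_y/P_x)², and y* = (M − P_x·x*)/P_y.
Plugging in: x* = (8·0.64/4.6)² = 1.2389.

x* = 1.2389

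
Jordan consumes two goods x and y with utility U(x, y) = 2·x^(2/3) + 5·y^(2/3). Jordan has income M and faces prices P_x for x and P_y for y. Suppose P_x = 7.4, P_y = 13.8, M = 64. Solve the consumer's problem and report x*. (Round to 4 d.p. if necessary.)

x* = 1.5745

From the CES first-order condition, (2/5)·(y/x)^(1/3) = P_x/P_y.
Solve for the ratio: y/x = [(5/2)·P_x/P_y]^(3).
Substitute y = (y/x)·x into the budget: x* = M/(P_x + P_y·(y/x)).
Numerically y/x = 2.409228, so x* = 64/(7.4 + 13.8·2.409228) = 1.5745.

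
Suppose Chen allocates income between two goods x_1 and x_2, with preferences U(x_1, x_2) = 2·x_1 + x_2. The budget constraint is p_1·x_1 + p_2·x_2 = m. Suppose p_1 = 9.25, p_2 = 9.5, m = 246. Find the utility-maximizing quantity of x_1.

x_1* = 26.5946

Linear utility — the consumer picks whichever good has higher MU/price: 2/9.25 = 0.2162 vs 1/9.5 = 0.1053.
x_1 gives more utility per dollar, so spend all income on x_1: x_1* = m/p_1, x_2* = 0.
Numerically: x_1* = 26.5946, x_2* = 0.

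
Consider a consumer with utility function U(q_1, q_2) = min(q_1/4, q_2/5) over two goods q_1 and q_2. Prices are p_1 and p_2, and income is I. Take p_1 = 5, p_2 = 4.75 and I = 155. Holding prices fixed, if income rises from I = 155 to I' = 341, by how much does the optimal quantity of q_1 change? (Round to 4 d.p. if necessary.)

Δq_1* = 17.0057

With perfect complements, no substitution: consume in ratio q_1:q_2 = 4:5.
Budget: p_1·q_1 + p_2·(5/4)·q_1 = I, so (4·p_1 + 5·p_2)·q_1 = 4·I.
Demand: q_1*(p_1,p_2,I) = 4·I/(4·p_1 + 5·p_2), q_2* = 5·I/(4·p_1 + 5·p_2).
Here 4·5 + 5·4.75 = 43.75, giving q_1* = 14.1714.
At I' = 341: q_1* = 31.1771. Change: 31.1771 − 14.1714 = 17.0057.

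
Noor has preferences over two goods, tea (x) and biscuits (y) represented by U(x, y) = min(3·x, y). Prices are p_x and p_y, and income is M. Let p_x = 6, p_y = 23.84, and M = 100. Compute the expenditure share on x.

With perfect complements, no substitution: consume in ratio x:y = 1:3.
Budget: p_x·x + p_y·3·x = M, so (p_x + 3·p_y)·x = M.
Demand: x*(p_x,p_y,M) = M/(p_x + 3·p_y), y* = 3·M/(p_x + 3·p_y).
Here 6 + 3·23.84 = 77.52, giving x* = 1.29 and y* = 3.87.
Expenditure on x: 6·1.29 = 7.7399; share = 0.0774.

share on x = 0.0774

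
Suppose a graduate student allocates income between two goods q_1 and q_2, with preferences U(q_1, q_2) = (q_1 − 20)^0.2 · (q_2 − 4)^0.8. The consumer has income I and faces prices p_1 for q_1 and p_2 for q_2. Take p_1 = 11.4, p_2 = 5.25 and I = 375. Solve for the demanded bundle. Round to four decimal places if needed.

q_1* = 22.2105, q_2* = 23.2

Let q_1' = q_1−20, q_2' = q_2−4. MRS = (1/4)·q_2'/q_1' = p_1/p_2.
Substituting into the budget: q_1* = 20 + 0.2·(I − 20·p_1 − 4·p_2)/p_1, and q_2* = 4 + 0.8·(…)/p_2.
Discretionary income = 375 − 20·11.4 − 4·5.25 = 126; q_1* = 20 + 0.2·126/11.4 = 22.2105; q_2* = 4 + 0.8·126/5.25 = 23.2.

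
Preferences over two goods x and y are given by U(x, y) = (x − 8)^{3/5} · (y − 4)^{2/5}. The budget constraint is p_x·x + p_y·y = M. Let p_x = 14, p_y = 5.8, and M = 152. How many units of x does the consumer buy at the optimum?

MRS = (3/2)·(y−4)/(x−8). Tangency with p_x/p_y gives y−4 = (2/3)·(p_x/p_y)·(x−8).
After buying the subsistence bundle (8, 4), a share 0.6 of the remaining income goes to x: x* = 8 + 0.6·(M − 8p_x − 4p_y)/p_x.
Discretionary income = 152 − 8·14 − 4·5.8 = 16.8; x* = 8 + 0.6·16.8/14 = 8.72.

x* = 8.72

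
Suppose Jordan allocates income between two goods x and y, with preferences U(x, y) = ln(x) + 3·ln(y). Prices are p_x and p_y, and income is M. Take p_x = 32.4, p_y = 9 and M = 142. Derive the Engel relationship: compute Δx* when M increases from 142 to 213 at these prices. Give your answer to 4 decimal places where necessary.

MU_x/MU_y = (y)/(3·x); tangency sets this equal to p_x/p_y.
Rearranging, p_y·y = 3·p_x·x. Substituting into the budget gives p_x·x·(1 + 3) = M.
Demand: x*(p_x,p_y,M) = 0.25·M/p_x and y* = 0.75·M/p_y.
At p_x=32.4, p_y=9, M=142: x* = 0.25·142/32.4 = 1.0957.
At M' = 213: x* = 1.6435. Change: 1.6435 − 1.0957 = 0.5478.

Δx* = 0.5478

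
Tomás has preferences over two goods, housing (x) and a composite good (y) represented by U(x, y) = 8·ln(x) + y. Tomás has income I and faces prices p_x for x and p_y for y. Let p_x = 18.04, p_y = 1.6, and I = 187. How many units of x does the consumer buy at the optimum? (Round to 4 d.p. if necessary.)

Set MRS = p_x/p_y: (8/x)/1 = p_x/p_y.
So x*(p_x,p_y) = 8·p_y/p_x, independent of income; and y* = (I − 8·p_y)/p_y.
At the given prices: x* = 8·1.6/18.04 = 0.7095.

x* = 0.7095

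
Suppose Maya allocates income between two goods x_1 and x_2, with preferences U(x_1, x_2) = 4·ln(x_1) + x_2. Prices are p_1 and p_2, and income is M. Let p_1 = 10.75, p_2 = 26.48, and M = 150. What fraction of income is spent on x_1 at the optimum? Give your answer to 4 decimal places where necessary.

So x_1*(p_1,p_2) = 4·p_2/p_1, independent of income; and x_2* = (M − 4·p_2)/p_2.
At the given prices: x_1* = 4·26.48/10.75 = 9.853, and x_2* = 1.6647.
Expenditure on x_1: 10.75·9.853 = 105.92; share = 0.7061.

share on x_1 = 0.7061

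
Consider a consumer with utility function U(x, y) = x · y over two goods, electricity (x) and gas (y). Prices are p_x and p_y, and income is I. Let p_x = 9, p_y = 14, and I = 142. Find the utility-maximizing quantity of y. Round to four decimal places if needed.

y* = 5.0714

MU_x/MU_y = (y)/(x); tangency sets this equal to p_x/p_y.
So p_y·y = p_x·x; combined with the budget, a share 0.5 of income goes to x.
Demand: x*(p_x,p_y,I) = 0.5·I/p_x and y* = 0.5·I/p_y.
At p_x=9, p_y=14, I=142: y* = 0.5·142/14 = 5.0714.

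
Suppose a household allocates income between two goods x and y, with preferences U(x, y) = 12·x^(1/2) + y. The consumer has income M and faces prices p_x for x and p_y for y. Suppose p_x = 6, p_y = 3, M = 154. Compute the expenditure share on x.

Utility is quasi-linear in y; the FOC for x is 6/√x = p_x/p_y.
Thus x* = (6·p_y/p_x)² — independent of M — with the rest of income spent on y.
Plugging in: x* = (6·3/6)² = 9, y* = 33.3333.
Expenditure on x: 6·9 = 54; share = 0.3506.

share on x = 0.3506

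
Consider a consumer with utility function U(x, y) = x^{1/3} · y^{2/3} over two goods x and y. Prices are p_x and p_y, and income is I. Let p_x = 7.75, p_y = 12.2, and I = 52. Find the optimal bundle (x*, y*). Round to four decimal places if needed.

x* = 2.2366, y* = 2.8415

Demand: x*(p_x,p_y,I) = 1/3·I/p_x and y* = 2/3·I/p_y.
At p_x=7.75, p_y=12.2, I=52: x* = 1/3·52/7.75 = 2.2366, y* = 2.8415.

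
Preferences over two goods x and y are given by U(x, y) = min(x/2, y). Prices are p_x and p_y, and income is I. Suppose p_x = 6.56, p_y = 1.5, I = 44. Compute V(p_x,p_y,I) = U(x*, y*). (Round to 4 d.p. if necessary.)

Demand: x*(p_x,p_y,I) = 2·I/(2·p_x + p_y), y* = I/(2·p_x + p_y).
Here 2·6.56 + 1.5 = 14.62, giving x* = 6.0192 and y* = 3.0096.
Utility at the optimum: U(6.0192, 3.0096) = 3.0096.

V = 3.0096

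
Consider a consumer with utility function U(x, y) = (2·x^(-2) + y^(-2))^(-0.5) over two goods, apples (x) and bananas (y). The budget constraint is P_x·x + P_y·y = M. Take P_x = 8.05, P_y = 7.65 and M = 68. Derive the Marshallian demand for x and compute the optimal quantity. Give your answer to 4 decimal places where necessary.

From the CES first-order condition, 2·(y/x)^(3) = P_x/P_y.
Solve for the ratio: y/x = [(1/2)·P_x/P_y]^(1/3).
Substitute y = (y/x)·x into the budget: x* = M/(P_x + P_y·(y/x)).
Numerically y/x = 0.8073, so x* = 68/(8.05 + 7.65·0.8073) = 4.78.

x* = 4.78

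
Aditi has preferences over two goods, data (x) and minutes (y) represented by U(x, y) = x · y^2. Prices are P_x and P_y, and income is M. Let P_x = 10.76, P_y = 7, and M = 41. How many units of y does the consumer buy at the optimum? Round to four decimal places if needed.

y* = 3.9048

The MRS is (1/2)·y/x. Set MRS = P_x/P_y.
Rearranging, P_y·y = 2·P_x·x. Substituting into the budget gives P_x·x·(1 + 2) = M.
Demand: x*(P_x,P_y,M) = 1/3·M/P_x and y* = 2/3·M/P_y.
At P_x=10.76, P_y=7, M=41: y* = 2/3·41/7 = 3.9048.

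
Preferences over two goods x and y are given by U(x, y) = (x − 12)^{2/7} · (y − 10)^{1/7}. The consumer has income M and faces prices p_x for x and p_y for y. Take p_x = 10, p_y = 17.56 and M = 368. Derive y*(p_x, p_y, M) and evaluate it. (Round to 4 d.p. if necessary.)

Discretionary income = 368 − 12·10 − 10·17.56 = 72.4; y* = 10 + 1/3·72.4/17.56 = 11.3743.

y* = 11.3743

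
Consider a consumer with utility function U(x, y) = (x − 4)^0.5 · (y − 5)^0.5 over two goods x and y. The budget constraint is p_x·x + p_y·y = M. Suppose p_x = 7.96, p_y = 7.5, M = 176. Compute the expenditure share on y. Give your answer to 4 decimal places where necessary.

share on y = 0.5161

Let x' = x−4, y' = y−5. MRS = y'/x' = p_x/p_y.
After buying the subsistence bundle (4, 5), a share 0.5 of the remaining income goes to x: x* = 4 + 0.5·(M − 4p_x − 5p_y)/p_x.
Discretionary income = 176 − 4·7.96 − 5·7.5 = 106.66; x* = 4 + 0.5·106.66/7.96 = 10.6997; y* = 5 + 0.5·106.66/7.5 = 12.1107.
Expenditure on y: 7.5·12.1107 = 90.83; share = 0.5161.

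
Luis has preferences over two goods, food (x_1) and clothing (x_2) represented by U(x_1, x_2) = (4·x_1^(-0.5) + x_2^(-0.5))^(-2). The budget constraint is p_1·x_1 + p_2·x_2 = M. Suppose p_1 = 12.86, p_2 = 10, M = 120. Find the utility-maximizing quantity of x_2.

From the CES first-order condition, 4·(x_2/x_1)^(1.5) = p_1/p_2.
Solve for the ratio: x_2/x_1 = [(1/4)·p_1/p_2]^(2/3).
With the ratio pinned down, the budget gives x_1* = M/(p_1 + p_2·(x_2/x_1)) and x_2* = (x_2/x_1)·x_1*.
Numerically x_2/x_1 = 0.469304, so x_1* = 120/(12.86 + 10·0.469304) = 6.8364 and x_2* = 0.469304·6.8364 = 3.2084.

x_2* = 3.2084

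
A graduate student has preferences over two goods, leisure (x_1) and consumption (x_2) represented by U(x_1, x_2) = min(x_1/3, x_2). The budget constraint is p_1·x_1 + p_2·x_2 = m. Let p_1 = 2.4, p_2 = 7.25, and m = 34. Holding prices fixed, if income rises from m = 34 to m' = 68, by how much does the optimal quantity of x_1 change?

Δx_1* = 7.0588

With perfect complements, no substitution: consume in ratio x_1:x_2 = 3:1.
Budget: p_1·x_1 + p_2·(1/3)·x_1 = m, so (3·p_1 + p_2)·x_1 = 3·m.
Demand: x_1*(p_1,p_2,m) = 3·m/(3·p_1 + p_2), x_2* = m/(3·p_1 + p_2).
Here 3·2.4 + 7.25 = 14.45, giving x_1* = 7.0588.
At m' = 68: x_1* = 14.1176. Change: 14.1176 − 7.0588 = 7.0588.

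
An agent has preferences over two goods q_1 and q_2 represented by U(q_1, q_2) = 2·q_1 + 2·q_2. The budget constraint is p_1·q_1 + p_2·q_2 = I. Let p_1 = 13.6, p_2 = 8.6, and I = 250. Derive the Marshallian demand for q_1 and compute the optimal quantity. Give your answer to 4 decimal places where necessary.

q_1* = 0

Linear utility — the consumer picks whichever good has higher MU/price: 2/13.6 = 0.1471 vs 2/8.6 = 0.2326.
q_2 gives more utility per dollar, so spend all income on q_2: q_2* = I/p_2, q_1* = 0.
Numerically: q_1* = 0, q_2* = 29.0698.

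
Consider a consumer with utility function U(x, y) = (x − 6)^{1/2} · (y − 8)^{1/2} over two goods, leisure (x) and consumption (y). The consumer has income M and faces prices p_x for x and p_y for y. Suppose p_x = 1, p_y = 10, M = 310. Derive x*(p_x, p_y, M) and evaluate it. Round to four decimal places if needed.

MRS = (y−8)/(x−6). Tangency with p_x/p_y gives y−8 = (p_x/p_y)·(x−6).
Substituting into the budget: x* = 6 + 0.5·(M − 6·p_x − 8·p_y)/p_x, and y* = 8 + 0.5·(…)/p_y.
Discretionary income = 310 − 6·1 − 8·10 = 224; x* = 6 + 0.5·224/1 = 118.

x* = 118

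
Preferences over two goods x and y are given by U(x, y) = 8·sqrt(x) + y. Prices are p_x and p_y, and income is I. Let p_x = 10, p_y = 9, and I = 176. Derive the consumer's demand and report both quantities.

Utility is quasi-linear in y; the FOC for x is 4/√x = p_x/p_y.
Solve: √x = 4·p_y/p_x, so x*(p_x,p_y) = (4·p_y/p_x)², and y* = (I − p_x·x*)/p_y.
Plugging in: x* = (4·9/10)² = 12.96, y* = 5.1556.

x* = 12.96, y* = 5.1556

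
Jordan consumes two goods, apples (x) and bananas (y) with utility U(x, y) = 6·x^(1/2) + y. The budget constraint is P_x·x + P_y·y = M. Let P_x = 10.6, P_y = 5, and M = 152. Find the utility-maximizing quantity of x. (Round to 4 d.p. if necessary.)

Utility is quasi-linear in y; the FOC for x is 3/√x = P_x/P_y.
Thus x* = (3·P_y/P_x)² — independent of M — with the rest of income spent on y.
Plugging in: x* = (3·5/10.6)² = 2.0025.

x* = 2.0025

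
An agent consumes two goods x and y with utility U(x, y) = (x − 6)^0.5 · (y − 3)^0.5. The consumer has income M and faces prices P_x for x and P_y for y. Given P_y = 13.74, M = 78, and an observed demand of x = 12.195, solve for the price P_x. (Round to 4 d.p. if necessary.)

MRS = (y−3)/(x−6). Tangency with P_x/P_y gives y−3 = (P_x/P_y)·(x−6).
Substituting into the budget: x* = 6 + 0.5·(M − 6·P_x − 3·P_y)/P_x, and y* = 3 + 0.5·(…)/P_y.
Set x* = 12.195 in the demand function and solve for P_x: P_x = 2.

P_x = 2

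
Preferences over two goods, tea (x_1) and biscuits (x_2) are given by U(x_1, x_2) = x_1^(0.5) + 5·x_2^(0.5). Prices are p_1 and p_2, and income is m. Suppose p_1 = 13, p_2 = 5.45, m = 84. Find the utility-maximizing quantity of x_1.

MRS = MU_x_1/MU_x_2 = (1/5)·(x_2/x_1)^(0.5). Set equal to p_1/p_2.
Hence x_2/x_1 = (5·p_1/p_2)^(1/(0.5)), i.e. raised to the 2 power.
With the ratio pinned down, the budget gives x_1* = m/(p_1 + p_2·(x_2/x_1)) and x_2* = (x_2/x_1)·x_1*.
Numerically x_2/x_1 = 142.243919, so x_1* = 84/(13 + 5.45·142.243919) = 0.1066.

x_1* = 0.1066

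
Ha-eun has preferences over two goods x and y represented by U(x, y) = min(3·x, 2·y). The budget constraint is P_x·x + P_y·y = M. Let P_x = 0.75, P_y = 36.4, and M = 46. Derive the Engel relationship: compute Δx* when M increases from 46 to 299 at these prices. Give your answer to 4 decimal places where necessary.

Leontief preferences: the optimum is at the kink where x/2 = y/3, i.e. y = (3/2)·x.
Budget: P_x·x + P_y·(3/2)·x = M, so (2·P_x + 3·P_y)·x = 2·M.
Demand: x*(P_x,P_y,M) = 2·M/(2·P_x + 3·P_y), y* = 3·M/(2·P_x + 3·P_y).
Here 2·0.75 + 3·36.4 = 110.7, giving x* = 0.8311.
At M' = 299: x* = 5.402. Change: 5.402 − 0.8311 = 4.5709.

Δx* = 4.5709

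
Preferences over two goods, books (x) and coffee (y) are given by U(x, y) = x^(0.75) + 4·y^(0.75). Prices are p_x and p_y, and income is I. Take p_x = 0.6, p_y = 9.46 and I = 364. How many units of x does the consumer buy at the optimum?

From the CES first-order condition, (1/4)·(y/x)^(0.25) = p_x/p_y.
Solve for the ratio: y/x = [4·p_x/p_y]^(4).
Substitute y = (y/x)·x into the budget: x* = I/(p_x + p_y·(y/x)).
Numerically y/x = 0.004143, so x* = 364/(0.6 + 9.46·0.004143) = 569.471.

x* = 569.471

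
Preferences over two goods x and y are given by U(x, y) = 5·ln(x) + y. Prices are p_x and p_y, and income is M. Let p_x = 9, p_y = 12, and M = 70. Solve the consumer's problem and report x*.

x* = 6.6667

MU_x = 5/x, MU_y = 1. Tangency: 5/x = p_x/p_y.
So x*(p_x,p_y) = 5·p_y/p_x, independent of income; and y* = (M − 5·p_y)/p_y.
At the given prices: x* = 5·12/9 = 6.6667.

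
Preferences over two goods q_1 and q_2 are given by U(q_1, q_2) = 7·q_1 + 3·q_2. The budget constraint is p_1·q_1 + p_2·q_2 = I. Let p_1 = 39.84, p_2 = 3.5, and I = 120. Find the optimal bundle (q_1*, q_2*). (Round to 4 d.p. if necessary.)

q_1* = 0, q_2* = 34.2857

Numerically: q_1* = 0, q_2* = 34.2857.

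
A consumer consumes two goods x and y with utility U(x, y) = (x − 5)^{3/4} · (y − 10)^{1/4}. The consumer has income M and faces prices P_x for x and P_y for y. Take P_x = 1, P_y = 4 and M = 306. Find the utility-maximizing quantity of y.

y* = 26.3125

Let x' = x−5, y' = y−10. MRS = 3·y'/x' = P_x/P_y.
Substituting into the budget: x* = 5 + 0.75·(M − 5·P_x − 10·P_y)/P_x, and y* = 10 + 0.25·(…)/P_y.
Discretionary income = 306 − 5·1 − 10·4 = 261; y* = 10 + 0.25·261/4 = 26.3125.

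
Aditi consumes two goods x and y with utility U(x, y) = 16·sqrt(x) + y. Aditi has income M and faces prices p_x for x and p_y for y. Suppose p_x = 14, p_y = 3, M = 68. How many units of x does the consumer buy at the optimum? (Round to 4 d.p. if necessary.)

Utility is quasi-linear in y; the FOC for x is 8/√x = p_x/p_y.
Solve: √x = 8·p_y/p_x, so x*(p_x,p_y) = (8·p_y/p_x)², and y* = (M − p_x·x*)/p_y.
Plugging in: x* = (8·3/14)² = 2.9388.

x* = 2.9388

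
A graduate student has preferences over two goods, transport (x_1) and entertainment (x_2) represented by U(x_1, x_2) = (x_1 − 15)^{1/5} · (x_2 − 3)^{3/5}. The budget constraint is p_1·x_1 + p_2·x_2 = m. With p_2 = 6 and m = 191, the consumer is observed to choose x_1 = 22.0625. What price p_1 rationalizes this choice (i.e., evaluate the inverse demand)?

p_1 = 4

MRS = (1/3)·(x_2−3)/(x_1−15). Tangency with p_1/p_2 gives x_2−3 = 3·(p_1/p_2)·(x_1−15).
Substituting into the budget: x_1* = 15 + 0.25·(m − 15·p_1 − 3·p_2)/p_1, and x_2* = 3 + 0.75·(…)/p_2.
Set x_1* = 22.0625 in the demand function and solve for p_1: p_1 = 4.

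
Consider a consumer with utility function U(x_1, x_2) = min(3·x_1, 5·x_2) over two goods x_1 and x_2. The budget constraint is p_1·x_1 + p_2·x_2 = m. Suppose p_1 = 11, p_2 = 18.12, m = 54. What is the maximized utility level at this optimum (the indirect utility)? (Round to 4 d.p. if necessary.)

With perfect complements, no substitution: consume in ratio x_1:x_2 = 5:3.
Budget: p_1·x_1 + p_2·(3/5)·x_1 = m, so (5·p_1 + 3·p_2)·x_1 = 5·m.
Demand: x_1*(p_1,p_2,m) = 5·m/(5·p_1 + 3·p_2), x_2* = 3·m/(5·p_1 + 3·p_2).
Here 5·11 + 3·18.12 = 109.36, giving x_1* = 2.4689 and x_2* = 1.4813.
Utility at the optimum: U(2.4689, 1.4813) = 7.4067.

V = 7.4067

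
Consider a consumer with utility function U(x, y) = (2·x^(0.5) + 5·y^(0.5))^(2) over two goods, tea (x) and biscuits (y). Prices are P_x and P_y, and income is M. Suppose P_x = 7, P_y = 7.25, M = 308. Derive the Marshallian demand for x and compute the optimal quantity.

x* = 6.2549

From the CES first-order condition, (2/5)·(y/x)^(0.5) = P_x/P_y.
Hence y/x = ((5/2)·P_x/P_y)^(1/(0.5)), i.e. raised to the 2 power.
With the ratio pinned down, the budget gives x* = M/(P_x + P_y·(y/x)) and y* = (y/x)·x*.
Numerically y/x = 5.826397, so x* = 308/(7 + 7.25·5.826397) = 6.2549.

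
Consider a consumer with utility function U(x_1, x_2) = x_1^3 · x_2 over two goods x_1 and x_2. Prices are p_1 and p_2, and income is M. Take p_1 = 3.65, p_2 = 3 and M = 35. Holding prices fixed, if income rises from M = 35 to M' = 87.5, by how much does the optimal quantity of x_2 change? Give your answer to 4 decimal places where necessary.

Δx_2* = 4.375

The MRS is 3·x_2/x_1. Set MRS = p_1/p_2.
Rearranging, p_2·x_2 = (1/3)·p_1·x_1. Substituting into the budget gives p_1·x_1·(1 + (1/3)) = M.
Demand: x_1*(p_1,p_2,M) = 0.75·M/p_1 and x_2* = 0.25·M/p_2.
At p_1=3.65, p_2=3, M=35: x_2* = 0.25·35/3 = 2.9167.
At M' = 87.5: x_2* = 7.2917. Change: 7.2917 − 2.9167 = 4.375.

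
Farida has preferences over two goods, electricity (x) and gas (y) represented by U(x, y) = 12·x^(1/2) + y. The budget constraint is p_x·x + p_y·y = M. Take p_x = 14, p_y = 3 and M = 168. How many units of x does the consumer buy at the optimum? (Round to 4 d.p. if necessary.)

MU_x = 6/√x, MU_y = 1. Tangency: 6/√x = p_x/p_y.
Solve: √x = 6·p_y/p_x, so x*(p_x,p_y) = (6·p_y/p_x)², and y* = (M − p_x·x*)/p_y.
Plugging in: x* = (6·3/14)² = 1.6531.

x* = 1.6531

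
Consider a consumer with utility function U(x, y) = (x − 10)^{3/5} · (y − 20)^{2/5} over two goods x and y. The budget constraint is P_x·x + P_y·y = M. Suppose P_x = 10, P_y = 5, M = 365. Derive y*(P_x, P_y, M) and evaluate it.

This is Cobb-Douglas in (x−10, y−20): tangency gives 0.6·P_y·(y−20) = 0.4·P_x·(x−10).
Substituting into the budget: x* = 10 + 0.6·(M − 10·P_x − 20·P_y)/P_x, and y* = 20 + 0.4·(…)/P_y.
Discretionary income = 365 − 10·10 − 20·5 = 165; y* = 20 + 0.4·165/5 = 33.2.

y* = 33.2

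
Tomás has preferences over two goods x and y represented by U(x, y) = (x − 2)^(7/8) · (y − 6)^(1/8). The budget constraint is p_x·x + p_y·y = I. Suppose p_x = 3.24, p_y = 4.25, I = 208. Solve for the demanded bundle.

x* = 49.5363, y* = 11.1771

Let x' = x−2, y' = y−6. MRS = 7·y'/x' = p_x/p_y.
After buying the subsistence bundle (2, 6), a share 0.875 of the remaining income goes to x: x* = 2 + 0.875·(I − 2p_x − 6p_y)/p_x.
Discretionary income = 208 − 2·3.24 − 6·4.25 = 176.02; x* = 2 + 0.875·176.02/3.24 = 49.5363; y* = 6 + 0.125·176.02/4.25 = 11.1771.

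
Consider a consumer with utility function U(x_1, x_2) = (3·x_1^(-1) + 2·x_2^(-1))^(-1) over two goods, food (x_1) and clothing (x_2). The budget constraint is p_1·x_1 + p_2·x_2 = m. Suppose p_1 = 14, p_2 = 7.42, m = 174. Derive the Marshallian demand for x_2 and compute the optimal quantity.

x_2* = 8.7425

From the CES first-order condition, (3/2)·(x_2/x_1)^(2) = p_1/p_2.
Solve for the ratio: x_2/x_1 = [(2/3)·p_1/p_2]^(0.5).
Substitute x_2 = (x_2/x_1)·x_1 into the budget: x_1* = m/(p_1 + p_2·(x_2/x_1)).
Numerically x_2/x_1 = 1.121544, so x_1* = 174/(14 + 7.42·1.121544) = 7.795 and x_2* = 1.121544·7.795 = 8.7425.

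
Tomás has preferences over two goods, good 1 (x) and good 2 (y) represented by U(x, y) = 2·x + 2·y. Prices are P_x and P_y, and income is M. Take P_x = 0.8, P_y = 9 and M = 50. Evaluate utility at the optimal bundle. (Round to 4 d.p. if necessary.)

V = 125

Perfect substitutes: compare marginal utility per dollar. 2/P_x vs 2/P_y → 2.5 vs 0.2222.
x gives more utility per dollar, so spend all income on x: x* = M/P_x, y* = 0.
Numerically: x* = 62.5, y* = 0.
Utility at the optimum: U(62.5, 0) = 125.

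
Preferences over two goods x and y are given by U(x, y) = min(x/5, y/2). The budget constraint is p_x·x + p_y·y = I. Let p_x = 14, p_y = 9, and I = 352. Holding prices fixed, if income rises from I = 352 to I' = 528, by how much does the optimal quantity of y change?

Δy* = 4

Leontief preferences: the optimum is at the kink where x/5 = y/2, i.e. y = (2/5)·x.
Budget: p_x·x + p_y·(2/5)·x = I, so (5·p_x + 2·p_y)·x = 5·I.
Demand: x*(p_x,p_y,I) = 5·I/(5·p_x + 2·p_y), y* = 2·I/(5·p_x + 2·p_y).
Here 5·14 + 2·9 = 88, giving y* = 8.
At I' = 528: y* = 12. Change: 12 − 8 = 4.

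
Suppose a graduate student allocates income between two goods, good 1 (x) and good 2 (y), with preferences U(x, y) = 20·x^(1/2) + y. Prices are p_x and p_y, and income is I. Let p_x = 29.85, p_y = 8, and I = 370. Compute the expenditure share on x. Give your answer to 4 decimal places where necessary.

MU_x = 10/√x, MU_y = 1. Tangency: 10/√x = p_x/p_y.
Thus x* = (10·p_y/p_x)² — independent of I — with the rest of income spent on y.
Plugging in: x* = (10·8/29.85)² = 7.1828, y* = 19.4493.
Expenditure on x: 29.85·7.1828 = 214.4054; share = 0.5795.

share on x = 0.5795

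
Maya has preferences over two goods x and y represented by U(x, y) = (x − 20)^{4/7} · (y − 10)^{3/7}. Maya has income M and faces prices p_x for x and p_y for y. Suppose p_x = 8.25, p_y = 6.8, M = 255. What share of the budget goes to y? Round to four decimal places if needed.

share on y = 0.3036

Substituting into the budget: x* = 20 + 4/7·(M − 20·p_x − 10·p_y)/p_x, and y* = 10 + 3/7·(…)/p_y.
Discretionary income = 255 − 20·8.25 − 10·6.8 = 22; x* = 20 + 4/7·22/8.25 = 21.5238; y* = 10 + 3/7·22/6.8 = 11.3866.
Expenditure on y: 6.8·11.3866 = 77.4286; share = 0.3036.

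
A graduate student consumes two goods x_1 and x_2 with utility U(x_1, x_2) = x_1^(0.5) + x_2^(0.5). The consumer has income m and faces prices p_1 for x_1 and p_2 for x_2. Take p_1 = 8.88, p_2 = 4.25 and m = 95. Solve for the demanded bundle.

MU_x_1 ∝ x_1^(-0.5), MU_x_2 ∝ x_2^(-0.5), so MRS = (x_2/x_1)^(0.5) = p_1/p_2.
Hence x_2/x_1 = (p_1/p_2)^(1/(0.5)), i.e. raised to the 2 power.
With the ratio pinned down, the budget gives x_1* = m/(p_1 + p_2·(x_2/x_1)) and x_2* = (x_2/x_1)·x_1*.
Numerically x_2/x_1 = 4.365642, so x_1* = 95/(8.88 + 4.25·4.365642) = 3.4629 and x_2* = 4.365642·3.4629 = 15.1176.

x_1* = 3.4629, x_2* = 15.1176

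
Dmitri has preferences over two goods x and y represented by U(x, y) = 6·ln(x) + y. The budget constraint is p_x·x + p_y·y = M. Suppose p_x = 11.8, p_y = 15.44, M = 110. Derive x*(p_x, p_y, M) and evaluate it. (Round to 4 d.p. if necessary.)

Set MRS = p_x/p_y: (6/x)/1 = p_x/p_y.
So x*(p_x,p_y) = 6·p_y/p_x, independent of income; and y* = (M − 6·p_y)/p_y.
At the given prices: x* = 6·15.44/11.8 = 7.8508.

x* = 7.8508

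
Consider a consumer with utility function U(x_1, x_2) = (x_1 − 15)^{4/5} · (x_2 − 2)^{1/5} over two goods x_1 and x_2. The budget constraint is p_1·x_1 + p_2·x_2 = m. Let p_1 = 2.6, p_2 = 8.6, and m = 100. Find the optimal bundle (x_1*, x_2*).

x_1* = 28.4769, x_2* = 3.0186

Let x_1' = x_1−15, x_2' = x_2−2. MRS = 4·x_2'/x_1' = p_1/p_2.
After buying the subsistence bundle (15, 2), a share 0.8 of the remaining income goes to x_1: x_1* = 15 + 0.8·(m − 15p_1 − 2p_2)/p_1.
Discretionary income = 100 − 15·2.6 − 2·8.6 = 43.8; x_1* = 15 + 0.8·43.8/2.6 = 28.4769; x_2* = 2 + 0.2·43.8/8.6 = 3.0186.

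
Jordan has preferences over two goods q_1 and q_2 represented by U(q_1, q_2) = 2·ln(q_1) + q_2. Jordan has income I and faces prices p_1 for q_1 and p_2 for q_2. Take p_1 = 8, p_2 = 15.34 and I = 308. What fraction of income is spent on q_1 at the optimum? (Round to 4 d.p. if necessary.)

MU_q_1 = 2/q_1, MU_q_2 = 1. Tangency: 2/q_1 = p_1/p_2.
So q_1*(p_1,p_2) = 2·p_2/p_1, independent of income; and q_2* = (I − 2·p_2)/p_2.
At the given prices: q_1* = 2·15.34/8 = 3.835, and q_2* = 18.0782.
Expenditure on q_1: 8·3.835 = 30.68; share = 0.0996.

share on q_1 = 0.0996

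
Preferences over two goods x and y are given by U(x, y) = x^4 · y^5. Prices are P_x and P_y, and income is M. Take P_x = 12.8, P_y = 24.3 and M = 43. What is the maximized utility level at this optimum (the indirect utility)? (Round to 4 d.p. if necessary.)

MU_x/MU_y = (4·y)/(5·x); tangency sets this equal to P_x/P_y.
Rearranging, P_y·y = (5/4)·P_x·x. Substituting into the budget gives P_x·x·(1 + (5/4)) = M.
Demand: x*(P_x,P_y,M) = 4/9·M/P_x and y* = 5/9·M/P_y.
At P_x=12.8, P_y=24.3, M=43: x* = 4/9·43/12.8 = 1.4931, y* = 0.9831.
Utility at the optimum: U(1.4931, 0.9831) = 4.563.

V = 4.563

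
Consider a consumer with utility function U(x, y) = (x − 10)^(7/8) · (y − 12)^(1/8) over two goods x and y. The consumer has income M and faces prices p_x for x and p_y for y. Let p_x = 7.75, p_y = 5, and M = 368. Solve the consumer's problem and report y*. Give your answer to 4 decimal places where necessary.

Let x' = x−10, y' = y−12. MRS = 7·y'/x' = p_x/p_y.
After buying the subsistence bundle (10, 12), a share 0.875 of the remaining income goes to x: x* = 10 + 0.875·(M − 10p_x − 12p_y)/p_x.
Discretionary income = 368 − 10·7.75 − 12·5 = 230.5; y* = 12 + 0.125·230.5/5 = 17.7625.

y* = 17.7625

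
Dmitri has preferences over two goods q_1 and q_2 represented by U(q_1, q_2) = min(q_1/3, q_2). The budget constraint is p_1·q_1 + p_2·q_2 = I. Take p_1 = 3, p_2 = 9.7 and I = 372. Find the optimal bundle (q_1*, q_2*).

q_1* = 59.6791, q_2* = 19.893

Leontief preferences: the optimum is at the kink where q_1/3 = q_2/1, i.e. q_2 = (1/3)·q_1.
Budget: p_1·q_1 + p_2·(1/3)·q_1 = I, so (3·p_1 + p_2)·q_1 = 3·I.
Demand: q_1*(p_1,p_2,I) = 3·I/(3·p_1 + p_2), q_2* = I/(3·p_1 + p_2).
Here 3·3 + 9.7 = 18.7, giving q_1* = 59.6791 and q_2* = 19.893.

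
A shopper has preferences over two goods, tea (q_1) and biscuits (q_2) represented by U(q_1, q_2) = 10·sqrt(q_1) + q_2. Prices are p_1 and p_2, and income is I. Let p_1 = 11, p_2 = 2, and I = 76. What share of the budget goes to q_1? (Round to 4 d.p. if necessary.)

Utility is quasi-linear in q_2; the FOC for q_1 is 5/√q_1 = p_1/p_2.
Solve: √q_1 = 5·p_2/p_1, so q_1*(p_1,p_2) = (5·p_2/p_1)², and q_2* = (I − p_1·q_1*)/p_2.
Plugging in: q_1* = (5·2/11)² = 0.8264, q_2* = 33.4545.
Expenditure on q_1: 11·0.8264 = 9.0909; share = 0.1196.

share on q_1 = 0.1196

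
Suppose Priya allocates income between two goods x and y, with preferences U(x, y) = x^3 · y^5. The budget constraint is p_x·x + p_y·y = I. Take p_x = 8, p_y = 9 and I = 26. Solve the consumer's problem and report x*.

x* = 1.2188

The MRS is (3/5)·y/x. Set MRS = p_x/p_y.
Rearranging, p_y·y = (5/3)·p_x·x. Substituting into the budget gives p_x·x·(1 + (5/3)) = I.
Demand: x*(p_x,p_y,I) = 0.375·I/p_x and y* = 0.625·I/p_y.
At p_x=8, p_y=9, I=26: x* = 0.375·26/8 = 1.2188.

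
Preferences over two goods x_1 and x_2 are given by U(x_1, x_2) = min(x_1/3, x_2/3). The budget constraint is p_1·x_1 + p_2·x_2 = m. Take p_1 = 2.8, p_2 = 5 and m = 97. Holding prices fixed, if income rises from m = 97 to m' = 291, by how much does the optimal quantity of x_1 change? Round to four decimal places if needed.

Here 3·2.8 + 3·5 = 23.4, giving x_1* = 12.4359.
At m' = 291: x_1* = 37.3077. Change: 37.3077 − 12.4359 = 24.8718.

Δx_1* = 24.8718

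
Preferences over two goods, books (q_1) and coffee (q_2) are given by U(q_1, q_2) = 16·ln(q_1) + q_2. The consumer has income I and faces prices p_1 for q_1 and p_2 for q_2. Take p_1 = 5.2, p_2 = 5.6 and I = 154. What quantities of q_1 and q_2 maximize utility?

MU_q_1 = 16/q_1, MU_q_2 = 1. Tangency: 16/q_1 = p_1/p_2.
So q_1*(p_1,p_2) = 16·p_2/p_1, independent of income; and q_2* = (I − 16·p_2)/p_2.
At the given prices: q_1* = 16·5.6/5.2 = 17.2308, and q_2* = 11.5.

q_1* = 17.2308, q_2* = 11.5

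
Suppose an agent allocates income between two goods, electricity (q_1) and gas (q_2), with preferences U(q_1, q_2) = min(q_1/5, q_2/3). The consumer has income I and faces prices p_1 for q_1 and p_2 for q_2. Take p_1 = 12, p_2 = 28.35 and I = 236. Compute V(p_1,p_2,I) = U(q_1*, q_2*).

V = 1.627

Leontief preferences: the optimum is at the kink where q_1/5 = q_2/3, i.e. q_2 = (3/5)·q_1.
Budget: p_1·q_1 + p_2·(3/5)·q_1 = I, so (5·p_1 + 3·p_2)·q_1 = 5·I.
Demand: q_1*(p_1,p_2,I) = 5·I/(5·p_1 + 3·p_2), q_2* = 3·I/(5·p_1 + 3·p_2).
Here 5·12 + 3·28.35 = 145.05, giving q_1* = 8.1351 and q_2* = 4.8811.
Utility at the optimum: U(8.1351, 4.8811) = 1.627.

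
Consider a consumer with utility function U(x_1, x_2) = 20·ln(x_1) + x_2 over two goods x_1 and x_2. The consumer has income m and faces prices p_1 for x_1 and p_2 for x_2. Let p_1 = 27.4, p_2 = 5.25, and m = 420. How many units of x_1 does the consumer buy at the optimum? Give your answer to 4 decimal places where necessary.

x_1* = 3.8321

So x_1*(p_1,p_2) = 20·p_2/p_1, independent of income; and x_2* = (m − 20·p_2)/p_2.
At the given prices: x_1* = 20·5.25/27.4 = 3.8321.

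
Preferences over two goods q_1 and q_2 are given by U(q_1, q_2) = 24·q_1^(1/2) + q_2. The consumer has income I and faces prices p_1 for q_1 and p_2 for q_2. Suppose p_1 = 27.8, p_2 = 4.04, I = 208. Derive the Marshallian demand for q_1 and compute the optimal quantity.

q_1* = 3.0411

Utility is quasi-linear in q_2; the FOC for q_1 is 12/√q_1 = p_1/p_2.
Thus q_1* = (12·p_2/p_1)² — independent of I — with the rest of income spent on q_2.
Plugging in: q_1* = (12·4.04/27.8)² = 3.0411.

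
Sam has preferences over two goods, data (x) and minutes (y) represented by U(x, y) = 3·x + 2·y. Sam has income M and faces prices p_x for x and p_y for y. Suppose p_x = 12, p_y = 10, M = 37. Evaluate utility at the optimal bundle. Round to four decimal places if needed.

Linear utility — the consumer picks whichever good has higher MU/price: 3/12 = 0.25 vs 2/10 = 0.2.
x gives more utility per dollar, so spend all income on x: x* = M/p_x, y* = 0.
Numerically: x* = 3.0833, y* = 0.
Utility at the optimum: U(3.0833, 0) = 9.25.

V = 9.25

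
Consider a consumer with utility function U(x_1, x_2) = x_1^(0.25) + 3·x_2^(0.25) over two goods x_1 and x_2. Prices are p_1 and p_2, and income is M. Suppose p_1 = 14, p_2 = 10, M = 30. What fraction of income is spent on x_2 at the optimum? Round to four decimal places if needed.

share on x_2 = 0.8288

MRS = MU_x_1/MU_x_2 = (1/3)·(x_2/x_1)^(0.75). Set equal to p_1/p_2.
Solve for the ratio: x_2/x_1 = [3·p_1/p_2]^(4/3).
Substitute x_2 = (x_2/x_1)·x_1 into the budget: x_1* = M/(p_1 + p_2·(x_2/x_1)).
Numerically x_2/x_1 = 6.7764, so x_1* = 30/(14 + 10·6.7764) = 0.3669 and x_2* = 6.7764·0.3669 = 2.4863.
Expenditure on x_2: 10·2.4863 = 24.8633; share = 0.8288.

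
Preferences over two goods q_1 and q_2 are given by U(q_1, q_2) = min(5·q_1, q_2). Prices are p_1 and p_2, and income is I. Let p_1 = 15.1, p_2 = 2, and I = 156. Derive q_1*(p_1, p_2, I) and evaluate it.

q_1* = 6.2151

With perfect complements, no substitution: consume in ratio q_1:q_2 = 1:5.
Budget: p_1·q_1 + p_2·5·q_1 = I, so (p_1 + 5·p_2)·q_1 = I.
Demand: q_1*(p_1,p_2,I) = I/(p_1 + 5·p_2), q_2* = 5·I/(p_1 + 5·p_2).
Here 15.1 + 5·2 = 25.1, giving q_1* = 6.2151.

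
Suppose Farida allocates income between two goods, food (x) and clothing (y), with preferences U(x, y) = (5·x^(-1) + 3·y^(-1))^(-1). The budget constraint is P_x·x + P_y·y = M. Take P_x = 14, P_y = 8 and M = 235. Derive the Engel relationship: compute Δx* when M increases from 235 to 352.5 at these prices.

MU_x ∝ 5·x^(-2), MU_y ∝ 3·y^(-2), so MRS = (5/3)·(y/x)^(2) = P_x/P_y.
Hence y/x = ((3/5)·P_x/P_y)^(1/(2)), i.e. raised to the 0.5 power.
With the ratio pinned down, the budget gives x* = M/(P_x + P_y·(y/x)) and y* = (y/x)·x*.
Numerically y/x = 1.024695, so x* = 235/(14 + 8·1.024695) = 10.5867.
At M' = 352.5: x* = 15.8801. Change: 15.8801 − 10.5867 = 5.2934.

Δx* = 5.2934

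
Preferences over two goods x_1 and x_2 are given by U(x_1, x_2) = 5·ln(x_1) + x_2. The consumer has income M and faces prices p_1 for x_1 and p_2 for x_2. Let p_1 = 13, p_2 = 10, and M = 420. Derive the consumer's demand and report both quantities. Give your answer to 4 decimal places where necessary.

MU_x_1 = 5/x_1, MU_x_2 = 1. Tangency: 5/x_1 = p_1/p_2.
So x_1*(p_1,p_2) = 5·p_2/p_1, independent of income; and x_2* = (M − 5·p_2)/p_2.
At the given prices: x_1* = 5·10/13 = 3.8462, and x_2* = 37.

x_1* = 3.8462, x_2* = 37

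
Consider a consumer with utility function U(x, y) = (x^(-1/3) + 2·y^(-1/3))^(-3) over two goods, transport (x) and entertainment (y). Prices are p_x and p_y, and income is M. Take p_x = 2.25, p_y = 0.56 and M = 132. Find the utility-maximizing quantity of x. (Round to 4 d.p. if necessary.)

From the CES first-order condition, (1/2)·(y/x)^(4/3) = p_x/p_y.
Solve for the ratio: y/x = [2·p_x/p_y]^(0.75).
With the ratio pinned down, the budget gives x* = M/(p_x + p_y·(y/x)) and y* = (y/x)·x*.
Numerically y/x = 4.772746, so x* = 132/(2.25 + 0.56·4.772746) = 26.8143.

x* = 26.8143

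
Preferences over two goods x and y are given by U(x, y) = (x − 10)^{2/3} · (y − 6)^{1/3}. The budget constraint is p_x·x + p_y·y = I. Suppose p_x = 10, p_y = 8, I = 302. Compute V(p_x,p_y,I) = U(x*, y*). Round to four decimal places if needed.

V = 8.7779

MRS = 2·(y−6)/(x−10). Tangency with p_x/p_y gives y−6 = (1/2)·(p_x/p_y)·(x−10).
After buying the subsistence bundle (10, 6), a share 2/3 of the remaining income goes to x: x* = 10 + 2/3·(I − 10p_x − 6p_y)/p_x.
Discretionary income = 302 − 10·10 − 6·8 = 154; x* = 10 + 2/3·154/10 = 20.2667; y* = 6 + 1/3·154/8 = 12.4167.
Utility at the optimum: U(20.2667, 12.4167) = 8.7779.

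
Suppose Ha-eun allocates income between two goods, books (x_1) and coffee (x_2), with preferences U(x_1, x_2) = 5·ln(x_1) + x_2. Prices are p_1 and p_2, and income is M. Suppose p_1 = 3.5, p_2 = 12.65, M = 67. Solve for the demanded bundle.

MU_x_1 = 5/x_1, MU_x_2 = 1. Tangency: 5/x_1 = p_1/p_2.
So x_1*(p_1,p_2) = 5·p_2/p_1, independent of income; and x_2* = (M − 5·p_2)/p_2.
At the given prices: x_1* = 5·12.65/3.5 = 18.0714, and x_2* = 0.2964.

x_1* = 18.0714, x_2* = 0.2964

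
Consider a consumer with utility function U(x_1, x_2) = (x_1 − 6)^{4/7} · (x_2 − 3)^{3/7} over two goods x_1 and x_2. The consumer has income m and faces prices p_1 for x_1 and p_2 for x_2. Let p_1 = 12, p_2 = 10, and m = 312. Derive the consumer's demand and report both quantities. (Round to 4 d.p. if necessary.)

x_1* = 16, x_2* = 12

This is Cobb-Douglas in (x_1−6, x_2−3): tangency gives 4/7·p_2·(x_2−3) = 3/7·p_1·(x_1−6).
Substituting into the budget: x_1* = 6 + 4/7·(m − 6·p_1 − 3·p_2)/p_1, and x_2* = 3 + 3/7·(…)/p_2.
Discretionary income = 312 − 6·12 − 3·10 = 210; x_1* = 6 + 4/7·210/12 = 16; x_2* = 3 + 3/7·210/10 = 12.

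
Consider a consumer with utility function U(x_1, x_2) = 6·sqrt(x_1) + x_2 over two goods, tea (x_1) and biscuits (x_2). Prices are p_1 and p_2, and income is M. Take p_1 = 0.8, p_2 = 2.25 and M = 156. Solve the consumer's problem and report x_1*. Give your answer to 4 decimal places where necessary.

Set MRS = p_1/p_2: 3·x_1^(−1/2) = p_1/p_2.
Thus x_1* = (3·p_2/p_1)² — independent of M — with the rest of income spent on x_2.
Plugging in: x_1* = (3·2.25/0.8)² = 71.1914.

x_1* = 71.1914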